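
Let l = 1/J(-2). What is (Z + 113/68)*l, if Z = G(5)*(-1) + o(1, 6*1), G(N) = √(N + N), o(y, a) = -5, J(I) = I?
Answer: 227/136 + √10/2 ≈ 3.2503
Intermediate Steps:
G(N) = √2*√N (G(N) = √(2*N) = √2*√N)
Z = -5 - √10 (Z = (√2*√5)*(-1) - 5 = √10*(-1) - 5 = -√10 - 5 = -5 - √10 ≈ -8.1623)
l = -½ (l = 1/(-2) = -½ ≈ -0.50000)
(Z + 113/68)*l = ((-5 - √10) + 113/68)*(-½) = (-227/68 - √10)*(-½) = 227/136 + √10/2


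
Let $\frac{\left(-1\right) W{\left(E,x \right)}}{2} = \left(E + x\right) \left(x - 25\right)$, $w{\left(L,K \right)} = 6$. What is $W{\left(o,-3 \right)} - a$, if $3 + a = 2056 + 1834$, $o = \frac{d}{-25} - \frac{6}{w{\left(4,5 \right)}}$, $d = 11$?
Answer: $- \frac{103391}{25} \approx -4135.6$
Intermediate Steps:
$o = - \frac{36}{25}$ ($o = \frac{11}{-25} - \frac{6}{6} = 11 \left(- \frac{1}{25}\right) - 1 = - \frac{11}{25} - 1 = - \frac{36}{25} \approx -1.44$)
$W{\left(E,x \right)} = - 2 \left(-25 + x\right) \left(E + x\right)$ ($W{\left(E,x \right)} = - 2 \left(E + x\right) \left(x - 25\right) = - 2 \left(E + x\right) \left(-25 + x\right) = - 2 \left(-25 + x\right) \left(E + x\right)$)
$a = 3887$ ($a = -3 + \left(2056 + 1834\right) = -3 + 3890 = 3887$)
$W{\left(o,-3 \right)} - a = \left(- 2 \left(-3\right)^{2} + 50 \left(- \frac{36}{25}\right) + 50 \left(-3\right) - \left(- \frac{72}{25}\right) \left(-3\right)\right) - 3887 = \left(\left(-2\right) 9 - 72 - 150 - \frac{216}{25}\right) - 3887 = \left(-18 - 72 - 150 - \frac{216}{25}\right) - 3887 = - \frac{6216}{25} - 3887 = - \frac{103391}{25}$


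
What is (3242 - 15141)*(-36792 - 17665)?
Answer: 647983843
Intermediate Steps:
(3242 - 15141)*(-36792 - 17665) = -11899*(-54457) = 647983843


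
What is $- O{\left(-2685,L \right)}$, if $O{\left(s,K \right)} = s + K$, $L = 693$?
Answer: $1992$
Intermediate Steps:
$O{\left(s,K \right)} = K + s$
$- O{\left(-2685,L \right)} = - (693 - 2685) = \left(-1\right) \left(-1992\right) = 1992$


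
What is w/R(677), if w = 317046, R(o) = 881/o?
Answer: 214640142/881 ≈ 2.4363e+5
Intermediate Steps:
w/R(677) = 317046/((881/677)) = 317046/((881*(1/677))) = 317046/(881/677) = 317046*(677/881) = 214640142/881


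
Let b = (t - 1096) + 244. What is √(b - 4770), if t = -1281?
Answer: 3*I*√767 ≈ 83.084*I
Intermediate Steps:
b = -2133 (b = (-1281 - 1096) + 244 = -2377 + 244 = -2133)
√(b - 4770) = √(-2133 - 4770) = √(-6903) = 3*I*√767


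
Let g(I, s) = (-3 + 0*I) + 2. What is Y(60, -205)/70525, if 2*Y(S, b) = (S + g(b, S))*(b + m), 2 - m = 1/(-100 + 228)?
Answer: -306623/3610880 ≈ -0.084916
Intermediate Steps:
g(I, s) = -1 (g(I, s) = (-3 + 0) + 2 = -3 + 2 = -1)
m = 255/128 (m = 2 - 1/(-100 + 228) = 2 - 1/128 = 255/128 ≈ 1.9922)
Y(S, b) = (-1 + S)*(255/128 + b)/2 (Y(S, b) = ((S - 1)*(b + 255/128))/2 = ((-1 + S)*(255/128 + b))/2 = (-1 + S)*(255/128 + b)/2)
Y(60, -205)/70525 = (-255/256 - ½*(-205) + (255/256)*60 + (½)*60*(-205))/70525 = (-255/256 + 205/2 + 3825/64 - 6150)*(1/70525) = -1533115/256*1/70525 = -306623/3610880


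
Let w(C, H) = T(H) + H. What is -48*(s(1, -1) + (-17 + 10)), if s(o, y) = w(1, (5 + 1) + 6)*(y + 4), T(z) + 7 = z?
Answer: -2112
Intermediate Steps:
T(z) = -7 + z
w(C, H) = -7 + 2*H (w(C, H) = (-7 + H) + H = -7 + 2*H)
s(o, y) = 68 + 17*y (s(o, y) = (-7 + 2*((5 + 1) + 6))*(y + 4) = (-7 + 2*(6 + 6))*(4 + y) = (-7 + 2*12)*(4 + y) = (-7 + 24)*(4 + y) = 17*(4 + y) = 68 + 17*y)
-48*(s(1, -1) + (-17 + 10)) = -48*((68 + 17*(-1)) + (-17 + 10)) = -48*((68 - 17) - 7) = -48*(51 - 7) = -48*44 = -2112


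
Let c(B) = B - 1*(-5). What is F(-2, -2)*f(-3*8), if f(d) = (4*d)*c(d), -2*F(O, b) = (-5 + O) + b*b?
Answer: 2736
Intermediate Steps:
F(O, b) = 5/2 - O/2 - b²/2 (F(O, b) = -((-5 + O) + b*b)/2 = -((-5 + O) + b²)/2 = -(-5 + O + b²)/2 = 5/2 - O/2 - b²/2)
c(B) = 5 + B (c(B) = B + 5 = 5 + B)
f(d) = 4*d*(5 + d) (f(d) = (4*d)*(5 + d) = 4*d*(5 + d))
F(-2, -2)*f(-3*8) = (5/2 - ½*(-2) - ½*(-2)²)*(4*(-3*8)*(5 - 3*8)) = (5/2 + 1 - ½*4)*(4*(-24)*(5 - 24)) = (5/2 + 1 - 2)*(4*(-24)*(-19)) = (3/2)*1824 = 2736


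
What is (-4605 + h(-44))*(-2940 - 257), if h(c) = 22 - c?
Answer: 14511183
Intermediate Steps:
(-4605 + h(-44))*(-2940 - 257) = (-4605 + (22 - 1*(-44)))*(-2940 - 257) = (-4605 + (22 + 44))*(-3197) = (-4605 + 66)*(-3197) = -4539*(-3197) = 14511183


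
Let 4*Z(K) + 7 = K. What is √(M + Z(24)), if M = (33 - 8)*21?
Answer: √2117/2 ≈ 23.005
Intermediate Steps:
Z(K) = -7/4 + K/4
M = 525 (M = 25*21 = 525)
√(M + Z(24)) = √(525 + (-7/4 + (¼)*24)) = √(525 + (-7/4 + 6)) = √(525 + 17/4) = √(2117/4) = √2117/2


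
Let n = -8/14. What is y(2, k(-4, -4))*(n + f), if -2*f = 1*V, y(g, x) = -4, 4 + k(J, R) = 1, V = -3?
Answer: -26/7 ≈ -3.7143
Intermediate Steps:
k(J, R) = -3 (k(J, R) = -4 + 1 = -3)
f = 3/2 (f = -(-3)/2 = -½*(-3) = 3/2 ≈ 1.5000)
n = -4/7 (n = -8*1/14 = -4/7 ≈ -0.57143)
y(2, k(-4, -4))*(n + f) = -4*(-4/7 + 3/2) = -4*13/14 = -26/7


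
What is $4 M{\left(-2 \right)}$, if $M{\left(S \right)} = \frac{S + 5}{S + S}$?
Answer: $-3$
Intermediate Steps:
$M{\left(S \right)} = \frac{5 + S}{2 S}$
$4 M{\left(-2 \right)} = 4 \frac{5 - 2}{2 \left(-2\right)} = 4 \cdot \frac{1}{2} \left(- \frac{1}{2}\right) 3 = 4 \left(- \frac{3}{4}\right) = -3$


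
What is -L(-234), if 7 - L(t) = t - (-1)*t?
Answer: -475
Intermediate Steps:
L(t) = 7 - 2*t (L(t) = 7 - (t - (-1)*t) = 7 - (t + t) = 7 - 2*t)
-L(-234) = -(7 - 2*(-234)) = -(7 + 468) = -1*475 = -475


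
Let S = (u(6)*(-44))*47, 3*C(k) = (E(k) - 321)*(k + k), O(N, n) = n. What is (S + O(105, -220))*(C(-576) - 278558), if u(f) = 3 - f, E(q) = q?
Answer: 394285760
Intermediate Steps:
C(k) = 2*k*(-321 + k)/3 (C(k) = ((k - 321)*(k + k))/3 = ((-321 + k)*(2*k))/3 = (2*k*(-321 + k))/3 = 2*k*(-321 + k)/3)
S = 6204 (S = ((3 - 1*6)*(-44))*47 = ((3 - 6)*(-44))*47 = -3*(-44)*47 = 132*47 = 6204)
(S + O(105, -220))*(C(-576) - 278558) = (6204 - 220)*((2/3)*(-576)*(-321 - 576) - 278558) = 5984*((2/3)*(-576)*(-897) - 278558) = 5984*(344448 - 278558) = 5984*65890 = 394285760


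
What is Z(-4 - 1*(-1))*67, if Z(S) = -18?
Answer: -1206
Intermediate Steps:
Z(-4 - 1*(-1))*67 = -18*67 = -1206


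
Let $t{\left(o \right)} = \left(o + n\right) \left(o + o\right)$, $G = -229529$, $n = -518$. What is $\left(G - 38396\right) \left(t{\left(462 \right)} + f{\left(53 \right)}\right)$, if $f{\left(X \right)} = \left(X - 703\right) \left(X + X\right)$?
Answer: $32323543700$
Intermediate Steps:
$t{\left(o \right)} = 2 o \left(-518 + o\right)$ ($t{\left(o \right)} = \left(o - 518\right) \left(o + o\right) = \left(-518 + o\right) 2 o = 2 o \left(-518 + o\right)$)
$f{\left(X \right)} = 2 X \left(-703 + X\right)$ ($f{\left(X \right)} = \left(-703 + X\right) 2 X = 2 X \left(-703 + X\right)$)
$\left(G - 38396\right) \left(t{\left(462 \right)} + f{\left(53 \right)}\right) = \left(-229529 - 38396\right) \left(2 \cdot 462 \left(-518 + 462\right) + 2 \cdot 53 \left(-703 + 53\right)\right) = - 267925 \left(2 \cdot 462 \left(-56\right) + 2 \cdot 53 \left(-650\right)\right) = - 267925 \left(-51744 - 68900\right) = \left(-267925\right) \left(-120644\right) = 32323543700$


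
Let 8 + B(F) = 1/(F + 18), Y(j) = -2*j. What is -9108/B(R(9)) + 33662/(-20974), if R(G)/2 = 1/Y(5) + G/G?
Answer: 9442798007/8253269 ≈ 1144.1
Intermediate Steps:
R(G) = 9/5 (R(G) = 2*(1/(-2*5) + G/G) = 2*(1/(-10) + 1) = 2*(1*(-⅒) + 1) = 2*(-⅒ + 1) = 2*(9/10) = 9/5)
B(F) = -8 + 1/(18 + F) (B(F) = -8 + 1/(F + 18) = -8 + 1/(18 + F))
-9108/B(R(9)) + 33662/(-20974) = -9108*(18 + 9/5)/(-143 - 8*9/5) + 33662/(-20974) = -9108*99/(5*(-143 - 72/5)) + 33662*(-1/20974) = -9108/((5/99)*(-787/5)) - 16831/10487 = -9108/(-787/99) - 16831/10487 = -9108*(-99/787) - 16831/10487 = 901692/787 - 16831/10487 = 9442798007/8253269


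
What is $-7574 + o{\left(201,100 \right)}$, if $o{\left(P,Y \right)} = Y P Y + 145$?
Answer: $2002571$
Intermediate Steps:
$o{\left(P,Y \right)} = 145 + P Y^{2}$ ($o{\left(P,Y \right)} = P Y Y + 145 = P Y^{2} + 145 = 145 + P Y^{2}$)
$-7574 + o{\left(201,100 \right)} = -7574 + \left(145 + 201 \cdot 100^{2}\right) = -7574 + \left(145 + 201 \cdot 10000\right) = -7574 + \left(145 + 2010000\right) = -7574 + 2010145 = 2002571$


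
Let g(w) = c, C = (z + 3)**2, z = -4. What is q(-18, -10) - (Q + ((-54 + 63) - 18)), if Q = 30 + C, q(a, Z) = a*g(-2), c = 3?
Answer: -76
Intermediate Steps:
C = 1 (C = (-4 + 3)**2 = (-1)**2 = 1)
g(w) = 3
q(a, Z) = 3*a (q(a, Z) = a*3 = 3*a)
Q = 31 (Q = 30 + 1 = 31)
q(-18, -10) - (Q + ((-54 + 63) - 18)) = 3*(-18) - (31 + ((-54 + 63) - 18)) = -54 - (31 + (9 - 18)) = -54 - (31 - 9) = -54 - 1*22 = -54 - 22 = -76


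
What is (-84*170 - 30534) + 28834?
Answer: -15980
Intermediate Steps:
(-84*170 - 30534) + 28834 = (-14280 - 30534) + 28834 = -44814 + 28834 = -15980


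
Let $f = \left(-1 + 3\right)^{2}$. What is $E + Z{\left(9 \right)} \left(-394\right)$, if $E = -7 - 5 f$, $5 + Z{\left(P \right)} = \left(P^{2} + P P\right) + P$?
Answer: $-65431$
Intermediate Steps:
$f = 4$ ($f = 2^{2} = 4$)
$Z{\left(P \right)} = -5 + P + 2 P^{2}$ ($Z{\left(P \right)} = -5 + \left(\left(P^{2} + P P\right) + P\right) = -5 + \left(\left(P^{2} + P^{2}\right) + P\right) = -5 + \left(2 P^{2} + P\right) = -5 + \left(P + 2 P^{2}\right) = -5 + P + 2 P^{2}$)
$E = -27$ ($E = -7 - 20 = -27$)
$E + Z{\left(9 \right)} \left(-394\right) = -27 + \left(-5 + 9 + 2 \cdot 9^{2}\right) \left(-394\right) = -27 + \left(-5 + 9 + 2 \cdot 81\right) \left(-394\right) = -27 + \left(-5 + 9 + 162\right) \left(-394\right) = -27 + 166 \left(-394\right) = -27 - 65404 = -65431$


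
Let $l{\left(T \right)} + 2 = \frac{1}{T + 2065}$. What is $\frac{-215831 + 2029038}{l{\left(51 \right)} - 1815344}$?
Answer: $- \frac{3836746012}{3841272135} \approx -0.99882$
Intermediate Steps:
$l{\left(T \right)} = -2 + \frac{1}{2065 + T}$ ($l{\left(T \right)} = -2 + \frac{1}{T + 2065} = -2 + \frac{1}{2065 + T}$)
$\frac{-215831 + 2029038}{l{\left(51 \right)} - 1815344} = \frac{-215831 + 2029038}{\frac{-4129 - 102}{2065 + 51} - 1815344} = \frac{1813207}{\frac{-4129 - 102}{2116} - 1815344} = \frac{1813207}{\frac{1}{2116} \left(-4231\right) - 1815344} = \frac{1813207}{- \frac{4231}{2116} - 1815344} = \frac{1813207}{- \frac{3841272135}{2116}} = 1813207 \left(- \frac{2116}{3841272135}\right) = - \frac{3836746012}{3841272135}$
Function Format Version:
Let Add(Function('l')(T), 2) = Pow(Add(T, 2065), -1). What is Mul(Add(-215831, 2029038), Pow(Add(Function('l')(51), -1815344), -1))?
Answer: Rational(-3836746012, 3841272135) ≈ -0.99882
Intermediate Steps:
Function('l')(T) = Add(-2, Pow(Add(2065, T), -1)) (Function('l')(T) = Add(-2, Pow(Add(T, 2065), -1)) = Add(-2, Pow(Add(2065, T), -1)))
Mul(Add(-215831, 2029038), Pow(Add(Function('l')(51), -1815344), -1)) = Mul(Add(-215831, 2029038), Pow(Add(Mul(Pow(Add(2065, 51), -1), Add(-4129, Mul(-2, 51))), -1815344), -1)) = Mul(1813207, Pow(Add(Mul(Pow(2116, -1), Add(-4129, -102)), -1815344), -1)) = Mul(1813207, Pow(Add(Mul(Rational(1, 2116), -4231), -1815344), -1)) = Mul(1813207, Pow(Add(Rational(-4231, 2116), -1815344), -1)) = Mul(1813207, Pow(Rational(-3841272135, 2116), -1)) = Mul(1813207, Rational(-2116, 3841272135)) = Rational(-3836746012, 3841272135)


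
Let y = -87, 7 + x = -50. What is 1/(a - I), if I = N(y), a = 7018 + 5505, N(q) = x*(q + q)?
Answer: 1/2605 ≈ 0.00038388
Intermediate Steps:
x = -57 (x = -7 - 50 = -57)
N(q) = -114*q (N(q) = -57*(q + q) = -114*q)
a = 12523
I = 9918 (I = -114*(-87) = 9918)
1/(a - I) = 1/(12523 - 1*9918) = 1/(12523 - 9918) = 1/2605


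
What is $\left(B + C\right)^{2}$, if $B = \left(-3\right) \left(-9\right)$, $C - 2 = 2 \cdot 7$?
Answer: $1849$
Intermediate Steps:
$C = 16$ ($C = 2 + 2 \cdot 7 = 2 + 14 = 16$)
$B = 27$
$\left(B + C\right)^{2} = \left(27 + 16\right)^{2} = 43^{2} = 1849$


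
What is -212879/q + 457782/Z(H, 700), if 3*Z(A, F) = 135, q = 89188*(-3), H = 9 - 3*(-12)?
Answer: 4536872689/445940 ≈ 10174.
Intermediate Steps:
H = 45 (H = 9 + 36 = 45)
q = -267564
Z(A, F) = 45 (Z(A, F) = (⅓)*135 = 45)
-212879/q + 457782/Z(H, 700) = -212879/(-267564) + 457782/45 = -212879*(-1/267564) + 457782*(1/45) = 212879/267564 + 152594/15 = 4536872689/445940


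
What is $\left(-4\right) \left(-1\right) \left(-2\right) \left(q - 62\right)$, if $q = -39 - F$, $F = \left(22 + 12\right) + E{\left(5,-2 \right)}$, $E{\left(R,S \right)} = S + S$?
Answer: $1048$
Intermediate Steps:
$E{\left(R,S \right)} = 2 S$
$F = 30$ ($F = \left(22 + 12\right) + 2 \left(-2\right) = 34 - 4 = 30$)
$q = -69$ ($q = -39 - 30 = -69$)
$\left(-4\right) \left(-1\right) \left(-2\right) \left(q - 62\right) = \left(-4\right) \left(-1\right) \left(-2\right) \left(-69 - 62\right) = 4 \left(-2\right) \left(-131\right) = \left(-8\right) \left(-131\right) = 1048$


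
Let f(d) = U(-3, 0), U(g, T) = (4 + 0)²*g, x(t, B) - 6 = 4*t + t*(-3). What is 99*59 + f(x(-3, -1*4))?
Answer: 5793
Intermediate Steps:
x(t, B) = 6 + t (x(t, B) = 6 + (4*t + t*(-3)) = 6 + (4*t - 3*t) = 6 + t)
U(g, T) = 16*g (U(g, T) = 4²*g = 16*g)
f(d) = -48 (f(d) = 16*(-3) = -48)
99*59 + f(x(-3, -1*4)) = 99*59 - 48 = 5841 - 48 = 5793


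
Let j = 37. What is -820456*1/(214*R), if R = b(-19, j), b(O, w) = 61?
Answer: -410228/6527 ≈ -62.851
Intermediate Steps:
R = 61
-820456*1/(214*R) = -820456/(61*214) = -820456/13054 = -820456*1/13054 = -410228/6527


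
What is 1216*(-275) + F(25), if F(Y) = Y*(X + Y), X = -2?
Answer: -333825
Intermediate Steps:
F(Y) = Y*(-2 + Y)
1216*(-275) + F(25) = 1216*(-275) + 25*(-2 + 25) = -334400 + 25*23 = -334400 + 575 = -333825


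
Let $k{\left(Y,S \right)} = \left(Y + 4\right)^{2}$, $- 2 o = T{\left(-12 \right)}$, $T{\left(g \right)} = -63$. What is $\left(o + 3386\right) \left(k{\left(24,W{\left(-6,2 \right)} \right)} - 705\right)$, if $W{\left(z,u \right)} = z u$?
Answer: $\frac{539965}{2} \approx 2.6998 \cdot 10^{5}$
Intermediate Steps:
$o = \frac{63}{2}$ ($o = \left(- \frac{1}{2}\right) \left(-63\right) = \frac{63}{2} \approx 31.5$)
$W{\left(z,u \right)} = u z$
$k{\left(Y,S \right)} = \left(4 + Y\right)^{2}$
$\left(o + 3386\right) \left(k{\left(24,W{\left(-6,2 \right)} \right)} - 705\right) = \left(\frac{63}{2} + 3386\right) \left(\left(4 + 24\right)^{2} - 705\right) = \frac{6835 \left(28^{2} - 705\right)}{2} = \frac{6835 \left(784 - 705\right)}{2} = \frac{6835}{2} \cdot 79 = \frac{539965}{2}$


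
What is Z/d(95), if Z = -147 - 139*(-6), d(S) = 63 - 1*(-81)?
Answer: 229/48 ≈ 4.7708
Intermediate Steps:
d(S) = 144 (d(S) = 63 + 81 = 144)
Z = 687 (Z = -147 + 834 = 687)
Z/d(95) = 687/144 = 687*(1/144) = 229/48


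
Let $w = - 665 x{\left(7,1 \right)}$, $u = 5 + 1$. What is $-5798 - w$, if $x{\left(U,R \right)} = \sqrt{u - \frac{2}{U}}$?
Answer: $-5798 + 190 \sqrt{70} \approx -4208.3$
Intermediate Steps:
$u = 6$
$x{\left(U,R \right)} = \sqrt{6 - \frac{2}{U}}$
$w = - 190 \sqrt{70}$ ($w = - 665 \sqrt{6 - \frac{2}{7}} = - 665 \sqrt{\frac{40}{7}} = - 665 \frac{2 \sqrt{70}}{7} = - 190 \sqrt{70} \approx -1589.7$)
$-5798 - w = -5798 - - 190 \sqrt{70} = -5798 + 190 \sqrt{70}$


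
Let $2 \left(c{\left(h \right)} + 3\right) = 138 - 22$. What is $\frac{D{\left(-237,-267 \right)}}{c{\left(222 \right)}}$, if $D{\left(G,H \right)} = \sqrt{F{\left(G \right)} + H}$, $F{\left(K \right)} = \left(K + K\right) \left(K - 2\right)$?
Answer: $\frac{\sqrt{113019}}{55} \approx 6.1124$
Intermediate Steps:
$c{\left(h \right)} = 55$ ($c{\left(h \right)} = -3 + \frac{138 - 22}{2} = -3 + \frac{1}{2} \cdot 116 = -3 + 58 = 55$)
$F{\left(K \right)} = 2 K \left(-2 + K\right)$
$D{\left(G,H \right)} = \sqrt{H + 2 G \left(-2 + G\right)}$ ($D{\left(G,H \right)} = \sqrt{2 G \left(-2 + G\right) + H} = \sqrt{H + 2 G \left(-2 + G\right)}$)
$\frac{D{\left(-237,-267 \right)}}{c{\left(222 \right)}} = \frac{\sqrt{-267 + 2 \left(-237\right) \left(-2 - 237\right)}}{55} = \sqrt{-267 + 2 \left(-237\right) \left(-239\right)} \frac{1}{55} = \sqrt{-267 + 113286} \cdot \frac{1}{55} = \sqrt{113019} \cdot \frac{1}{55} = \frac{\sqrt{113019}}{55}$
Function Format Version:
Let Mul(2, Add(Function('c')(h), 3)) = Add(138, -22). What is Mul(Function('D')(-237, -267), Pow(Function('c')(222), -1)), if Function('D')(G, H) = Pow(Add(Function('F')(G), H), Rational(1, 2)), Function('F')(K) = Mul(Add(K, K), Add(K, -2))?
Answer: Mul(Rational(1, 55), Pow(113019, Rational(1, 2))) ≈ 6.1124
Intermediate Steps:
Function('c')(h) = 55 (Function('c')(h) = Add(-3, Mul(Rational(1, 2), Add(138, -22))) = Add(-3, Mul(Rational(1, 2), 116)) = Add(-3, 58) = 55)
Function('F')(K) = Mul(2, K, Add(-2, K)) (Function('F')(K) = Mul(Mul(2, K), Add(-2, K)) = Mul(2, K, Add(-2, K)))
Function('D')(G, H) = Pow(Add(H, Mul(2, G, Add(-2, G))), Rational(1, 2)) (Function('D')(G, H) = Pow(Add(Mul(2, G, Add(-2, G)), H), Rational(1, 2)) = Pow(Add(H, Mul(2, G, Add(-2, G))), Rational(1, 2)))
Mul(Function('D')(-237, -267), Pow(Function('c')(222), -1)) = Mul(Pow(Add(-267, Mul(2, -237, Add(-2, -237))), Rational(1, 2)), Pow(55, -1)) = Mul(Pow(Add(-267, Mul(2, -237, -239)), Rational(1, 2)), Rational(1, 55)) = Mul(Pow(Add(-267, 113286), Rational(1, 2)), Rational(1, 55)) = Mul(Pow(113019, Rational(1, 2)), Rational(1, 55)) = Mul(Rational(1, 55), Pow(113019, Rational(1, 2)))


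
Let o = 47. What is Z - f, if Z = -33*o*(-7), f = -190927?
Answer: 201784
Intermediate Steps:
Z = 10857 (Z = -33*47*(-7) = -1551*(-7) = 10857)
Z - f = 10857 - 1*(-190927) = 10857 + 190927 = 201784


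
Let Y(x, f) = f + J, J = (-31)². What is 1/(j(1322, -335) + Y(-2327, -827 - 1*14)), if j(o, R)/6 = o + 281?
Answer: 1/9738 ≈ 0.00010269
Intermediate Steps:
j(o, R) = 1686 + 6*o (j(o, R) = 6*(o + 281) = 6*(281 + o) = 1686 + 6*o)
J = 961
Y(x, f) = 961 + f (Y(x, f) = f + 961 = 961 + f)
1/(j(1322, -335) + Y(-2327, -827 - 1*14)) = 1/((1686 + 6*1322) + (961 + (-827 - 1*14))) = 1/((1686 + 7932) + (961 + (-827 - 14))) = 1/(9618 + (961 - 841)) = 1/(9618 + 120) = 1/9738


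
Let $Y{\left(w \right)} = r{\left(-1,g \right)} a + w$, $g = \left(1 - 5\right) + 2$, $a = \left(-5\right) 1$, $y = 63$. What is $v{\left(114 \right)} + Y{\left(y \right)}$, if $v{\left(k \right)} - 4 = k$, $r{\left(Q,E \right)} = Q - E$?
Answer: $176$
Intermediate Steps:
$a = -5$
$g = -2$ ($g = -4 + 2 = -2$)
$v{\left(k \right)} = 4 + k$
$Y{\left(w \right)} = -5 + w$ ($Y{\left(w \right)} = \left(-1 - -2\right) \left(-5\right) + w = \left(-1 + 2\right) \left(-5\right) + w = 1 \left(-5\right) + w = -5 + w$)
$v{\left(114 \right)} + Y{\left(y \right)} = \left(4 + 114\right) + \left(-5 + 63\right) = 118 + 58 = 176$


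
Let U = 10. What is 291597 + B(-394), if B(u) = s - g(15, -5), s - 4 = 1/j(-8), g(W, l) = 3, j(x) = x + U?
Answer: 583197/2 ≈ 2.9160e+5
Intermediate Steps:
j(x) = 10 + x (j(x) = x + 10 = 10 + x)
s = 9/2 (s = 4 + 1/(10 - 8) = 4 + 1/2 = 9/2 ≈ 4.5000)
B(u) = 3/2 (B(u) = 9/2 - 1*3 = 9/2 - 3 = 3/2)
291597 + B(-394) = 291597 + 3/2 = 583197/2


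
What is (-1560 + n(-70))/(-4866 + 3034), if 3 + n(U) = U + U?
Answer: 1703/1832 ≈ 0.92959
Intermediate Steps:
n(U) = -3 + 2*U (n(U) = -3 + (U + U) = -3 + 2*U)
(-1560 + n(-70))/(-4866 + 3034) = (-1560 + (-3 + 2*(-70)))/(-4866 + 3034) = (-1560 + (-3 - 140))/(-1832) = (-1560 - 143)*(-1/1832) = -1703*(-1/1832) = 1703/1832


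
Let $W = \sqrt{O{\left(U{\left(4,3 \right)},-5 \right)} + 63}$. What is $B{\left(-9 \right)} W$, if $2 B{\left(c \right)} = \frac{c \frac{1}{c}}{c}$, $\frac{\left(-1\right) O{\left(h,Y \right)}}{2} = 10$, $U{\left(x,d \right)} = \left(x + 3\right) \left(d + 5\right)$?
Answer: $- \frac{\sqrt{43}}{18} \approx -0.3643$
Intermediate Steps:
$U{\left(x,d \right)} = \left(3 + x\right) \left(5 + d\right)$
$O{\left(h,Y \right)} = -20$ ($O{\left(h,Y \right)} = \left(-2\right) 10 = -20$)
$W = \sqrt{43}$ ($W = \sqrt{-20 + 63} = \sqrt{43} \approx 6.5574$)
$B{\left(c \right)} = \frac{1}{2 c}$ ($B{\left(c \right)} = \frac{\frac{c}{c} \frac{1}{c}}{2} = \frac{1 \frac{1}{c}}{2} = \frac{1}{2 c}$)
$B{\left(-9 \right)} W = \frac{1}{2 \left(-9\right)} \sqrt{43} = \frac{1}{2} \left(- \frac{1}{9}\right) \sqrt{43} = - \frac{\sqrt{43}}{18}$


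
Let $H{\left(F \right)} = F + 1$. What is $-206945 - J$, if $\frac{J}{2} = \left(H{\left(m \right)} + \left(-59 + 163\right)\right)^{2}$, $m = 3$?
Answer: $-230273$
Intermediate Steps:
$H{\left(F \right)} = 1 + F$
$J = 23328$ ($J = 2 \left(\left(1 + 3\right) + \left(-59 + 163\right)\right)^{2} = 2 \left(4 + 104\right)^{2} = 2 \cdot 108^{2} = 2 \cdot 11664 = 23328$)
$-206945 - J = -206945 - 23328 = -230273$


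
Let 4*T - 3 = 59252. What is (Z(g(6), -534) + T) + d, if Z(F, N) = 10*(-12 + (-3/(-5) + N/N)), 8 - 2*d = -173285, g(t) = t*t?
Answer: 405425/4 ≈ 1.0136e+5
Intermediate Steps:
g(t) = t²
T = 59255/4 (T = ¾ + (¼)*59252 = ¾ + 14813 = 59255/4 ≈ 14814.)
d = 173293/2 (d = 4 - ½*(-173285) = 4 + 173285/2 = 173293/2 ≈ 86647.)
Z(F, N) = -104 (Z(F, N) = 10*(-12 + (-3*(-⅕) + 1)) = 10*(-12 + (⅗ + 1)) = 10*(-12 + 8/5) = 10*(-52/5) = -104)
(Z(g(6), -534) + T) + d = (-104 + 59255/4) + 173293/2 = 58839/4 + 173293/2 = 405425/4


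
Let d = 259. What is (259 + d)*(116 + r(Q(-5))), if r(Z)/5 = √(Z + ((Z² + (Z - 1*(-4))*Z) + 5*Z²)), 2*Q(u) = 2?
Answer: 60088 + 5180*√3 ≈ 69060.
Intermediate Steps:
Q(u) = 1 (Q(u) = (½)*2 = 1)
r(Z) = 5*√(Z + 6*Z² + Z*(4 + Z)) (r(Z) = 5*√(Z + ((Z² + (Z - 1*(-4))*Z) + 5*Z²)) = 5*√(Z + ((Z² + (Z + 4)*Z) + 5*Z²)) = 5*√(Z + ((Z² + (4 + Z)*Z) + 5*Z²)) = 5*√(Z + ((Z² + Z*(4 + Z)) + 5*Z²)) = 5*√(Z + (6*Z² + Z*(4 + Z))) = 5*√(Z + 6*Z² + Z*(4 + Z)))
(259 + d)*(116 + r(Q(-5))) = (259 + 259)*(116 + 5*√(1*(5 + 7*1))) = 518*(116 + 5*√(1*(5 + 7))) = 518*(116 + 5*√(1*12)) = 518*(116 + 5*√12) = 518*(116 + 5*(2*√3)) = 518*(116 + 10*√3) = 60088 + 5180*√3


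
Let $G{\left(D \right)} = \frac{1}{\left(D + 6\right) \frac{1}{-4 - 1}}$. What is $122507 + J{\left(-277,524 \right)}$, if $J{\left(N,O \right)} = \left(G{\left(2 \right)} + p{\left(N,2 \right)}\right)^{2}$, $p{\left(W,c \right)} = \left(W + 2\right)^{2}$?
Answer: $\frac{366026790473}{64} \approx 5.7192 \cdot 10^{9}$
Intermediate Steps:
$p{\left(W,c \right)} = \left(2 + W\right)^{2}$
$G{\left(D \right)} = \frac{1}{- \frac{6}{5} - \frac{D}{5}}$ ($G{\left(D \right)} = \frac{1}{\left(6 + D\right) \frac{1}{-5}} = \frac{1}{\left(6 + D\right) \left(- \frac{1}{5}\right)} = \frac{1}{- \frac{6}{5} - \frac{D}{5}}$)
$J{\left(N,O \right)} = \left(- \frac{5}{8} + \left(2 + N\right)^{2}\right)^{2}$ ($J{\left(N,O \right)} = \left(- \frac{5}{6 + 2} + \left(2 + N\right)^{2}\right)^{2} = \left(- \frac{5}{8} + \left(2 + N\right)^{2}\right)^{2}$)
$122507 + J{\left(-277,524 \right)} = 122507 + \frac{\left(-5 + 8 \left(2 - 277\right)^{2}\right)^{2}}{64} = 122507 + \frac{\left(-5 + 8 \left(-275\right)^{2}\right)^{2}}{64} = 122507 + \frac{\left(-5 + 8 \cdot 75625\right)^{2}}{64} = 122507 + \frac{\left(-5 + 605000\right)^{2}}{64} = 122507 + \frac{604995^{2}}{64} = 122507 + \frac{1}{64} \cdot 366018950025 = 122507 + \frac{366018950025}{64} = \frac{366026790473}{64}$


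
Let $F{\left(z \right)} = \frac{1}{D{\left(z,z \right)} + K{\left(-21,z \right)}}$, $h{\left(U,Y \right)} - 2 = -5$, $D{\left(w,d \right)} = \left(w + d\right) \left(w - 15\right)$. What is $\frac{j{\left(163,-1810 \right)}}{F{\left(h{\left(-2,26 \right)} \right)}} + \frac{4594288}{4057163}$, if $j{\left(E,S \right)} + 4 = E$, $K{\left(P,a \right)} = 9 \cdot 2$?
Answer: $\frac{81285797830}{4057163} \approx 20035.0$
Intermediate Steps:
$K{\left(P,a \right)} = 18$
$D{\left(w,d \right)} = \left(-15 + w\right) \left(d + w\right)$ ($D{\left(w,d \right)} = \left(d + w\right) \left(-15 + w\right) = \left(-15 + w\right) \left(d + w\right)$)
$h{\left(U,Y \right)} = -3$ ($h{\left(U,Y \right)} = 2 - 5 = -3$)
$j{\left(E,S \right)} = -4 + E$
$F{\left(z \right)} = \frac{1}{18 - 30 z + 2 z^{2}}$ ($F{\left(z \right)} = \frac{1}{\left(z^{2} - 15 z - 15 z + z z\right) + 18} = \frac{1}{\left(z^{2} - 15 z - 15 z + z^{2}\right) + 18} = \frac{1}{\left(- 30 z + 2 z^{2}\right) + 18} = \frac{1}{18 - 30 z + 2 z^{2}}$)
$\frac{j{\left(163,-1810 \right)}}{F{\left(h{\left(-2,26 \right)} \right)}} + \frac{4594288}{4057163} = \frac{-4 + 163}{\frac{1}{2} \frac{1}{9 + \left(-3\right)^{2} - -45}} + \frac{4594288}{4057163} = \frac{159}{\frac{1}{2} \frac{1}{9 + 9 + 45}} + 4594288 \cdot \frac{1}{4057163} = \frac{159}{\frac{1}{2} \cdot \frac{1}{63}} + \frac{4594288}{4057163} = 159 \frac{1}{\frac{1}{126}} + \frac{4594288}{4057163} = 159 \cdot 126 + \frac{4594288}{4057163} = 20034 + \frac{4594288}{4057163} = \frac{81285797830}{4057163}$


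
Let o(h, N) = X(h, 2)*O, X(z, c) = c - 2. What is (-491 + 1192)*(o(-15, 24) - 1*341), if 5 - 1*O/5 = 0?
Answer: -239041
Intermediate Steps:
X(z, c) = -2 + c
O = 25 (O = 25 - 5*0 = 25 + 0 = 25)
o(h, N) = 0 (o(h, N) = (-2 + 2)*25 = 0*25 = 0)
(-491 + 1192)*(o(-15, 24) - 1*341) = (-491 + 1192)*(0 - 1*341) = 701*(0 - 341) = 701*(-341) = -239041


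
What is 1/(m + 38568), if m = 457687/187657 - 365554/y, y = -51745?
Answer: 9710311465/374599574362913 ≈ 2.5922e-5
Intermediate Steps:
m = 92281780793/9710311465 (m = 457687/187657 - 365554/(-51745) = 457687*(1/187657) - 365554*(-1/51745) = 457687/187657 + 365554/51745 = 92281780793/9710311465 ≈ 9.5035)
1/(m + 38568) = 1/(92281780793/9710311465 + 38568) = 1/(374599574362913/9710311465) = 9710311465/374599574362913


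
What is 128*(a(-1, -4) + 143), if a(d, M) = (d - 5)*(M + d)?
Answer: 22144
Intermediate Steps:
a(d, M) = (-5 + d)*(M + d)
128*(a(-1, -4) + 143) = 128*(((-1)² - 5*(-4) - 5*(-1) - 4*(-1)) + 143) = 128*((1 + 20 + 5 + 4) + 143) = 128*(30 + 143) = 128*173 = 22144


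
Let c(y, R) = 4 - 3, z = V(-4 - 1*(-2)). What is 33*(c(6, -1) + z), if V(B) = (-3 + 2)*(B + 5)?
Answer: -66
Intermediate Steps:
V(B) = -5 - B (V(B) = -(5 + B) = -5 - B)
z = -3 (z = -5 - (-4 - 1*(-2)) = -5 - (-4 + 2) = -5 - 1*(-2) = -5 + 2 = -3)
c(y, R) = 1
33*(c(6, -1) + z) = 33*(1 - 3) = 33*(-2) = -66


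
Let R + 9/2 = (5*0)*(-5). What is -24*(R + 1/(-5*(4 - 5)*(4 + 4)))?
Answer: 537/5 ≈ 107.40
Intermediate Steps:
R = -9/2 (R = -9/2 + (5*0)*(-5) = -9/2 + 0*(-5) = -9/2 + 0 = -9/2 ≈ -4.5000)
-24*(R + 1/(-5*(4 - 5)*(4 + 4))) = -24*(-9/2 + 1/(-5*(4 - 5)*(4 + 4))) = -24*(-9/2 + 1/(-(-5)*8)) = -24*(-9/2 + 1/(-5*(-8))) = -24*(-9/2 + 1/40) = -24*(-179/40) = 537/5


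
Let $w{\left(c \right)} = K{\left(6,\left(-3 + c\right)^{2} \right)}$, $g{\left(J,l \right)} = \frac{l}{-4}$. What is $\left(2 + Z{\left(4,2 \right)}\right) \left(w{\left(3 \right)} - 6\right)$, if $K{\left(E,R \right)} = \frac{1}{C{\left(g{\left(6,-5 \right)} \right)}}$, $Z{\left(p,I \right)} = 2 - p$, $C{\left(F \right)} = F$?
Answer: $0$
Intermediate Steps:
$g{\left(J,l \right)} = - \frac{l}{4}$ ($g{\left(J,l \right)} = l \left(- \frac{1}{4}\right) = - \frac{l}{4}$)
$K{\left(E,R \right)} = \frac{4}{5}$ ($K{\left(E,R \right)} = \frac{1}{\left(- \frac{1}{4}\right) \left(-5\right)} = \frac{1}{\frac{5}{4}} = \frac{4}{5}$)
$w{\left(c \right)} = \frac{4}{5}$
$\left(2 + Z{\left(4,2 \right)}\right) \left(w{\left(3 \right)} - 6\right) = \left(2 + \left(2 - 4\right)\right) \left(\frac{4}{5} - 6\right) = \left(2 - 2\right) \left(- \frac{26}{5}\right) = 0 \left(- \frac{26}{5}\right) = 0$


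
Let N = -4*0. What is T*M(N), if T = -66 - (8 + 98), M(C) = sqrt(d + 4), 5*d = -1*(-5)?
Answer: -172*sqrt(5) ≈ -384.60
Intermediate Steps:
d = 1 (d = (-1*(-5))/5 = (1/5)*5 = 1)
N = 0
M(C) = sqrt(5) (M(C) = sqrt(1 + 4) = sqrt(5))
T = -172 (T = -66 - 1*106 = -66 - 106 = -172)
T*M(N) = -172*sqrt(5)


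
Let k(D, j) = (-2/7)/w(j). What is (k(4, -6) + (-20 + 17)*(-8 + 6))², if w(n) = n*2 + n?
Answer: 143641/3969 ≈ 36.191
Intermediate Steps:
w(n) = 3*n (w(n) = 2*n + n = 3*n)
k(D, j) = -2/(21*j) (k(D, j) = (-2/7)/((3*j)) = (-2*⅐)*(1/(3*j)) = -2/(21*j))
(k(4, -6) + (-20 + 17)*(-8 + 6))² = (-2/21/(-6) + (-20 + 17)*(-8 + 6))² = (-2/21*(-⅙) - 3*(-2))² = (1/63 + 6)² = (379/63)² = 143641/3969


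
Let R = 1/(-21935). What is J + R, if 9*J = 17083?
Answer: 374715596/197415 ≈ 1898.1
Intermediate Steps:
J = 17083/9 (J = (⅑)*17083 = 17083/9 ≈ 1898.1)
R = -1/21935 ≈ -4.5589e-5
J + R = 17083/9 - 1/21935 = 374715596/197415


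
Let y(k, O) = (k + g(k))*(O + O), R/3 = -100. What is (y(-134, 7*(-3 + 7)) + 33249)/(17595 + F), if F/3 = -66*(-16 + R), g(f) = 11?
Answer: 2929/8907 ≈ 0.32884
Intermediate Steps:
R = -300 (R = 3*(-100) = -300)
y(k, O) = 2*O*(11 + k) (y(k, O) = (k + 11)*(O + O) = (11 + k)*(2*O) = 2*O*(11 + k))
F = 62568 (F = 3*(-66*(-16 - 300)) = 3*(-66*(-316)) = 3*20856 = 62568)
(y(-134, 7*(-3 + 7)) + 33249)/(17595 + F) = (2*(7*(-3 + 7))*(11 - 134) + 33249)/(17595 + 62568) = (2*(7*4)*(-123) + 33249)/80163 = (2*28*(-123) + 33249)*(1/80163) = (-6888 + 33249)*(1/80163) = 26361*(1/80163) = 2929/8907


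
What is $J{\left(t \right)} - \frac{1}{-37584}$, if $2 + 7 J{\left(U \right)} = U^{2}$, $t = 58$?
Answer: $\frac{126357415}{263088} \approx 480.29$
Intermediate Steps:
$J{\left(U \right)} = - \frac{2}{7} + \frac{U^{2}}{7}$
$J{\left(t \right)} - \frac{1}{-37584} = \left(- \frac{2}{7} + \frac{58^{2}}{7}\right) - \frac{1}{-37584} = \left(- \frac{2}{7} + \frac{1}{7} \cdot 3364\right) - - \frac{1}{37584} = \left(- \frac{2}{7} + \frac{3364}{7}\right) + \frac{1}{37584} = \frac{3362}{7} + \frac{1}{37584} = \frac{126357415}{263088}$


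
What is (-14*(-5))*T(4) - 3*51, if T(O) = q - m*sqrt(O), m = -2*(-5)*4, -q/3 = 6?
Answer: -7013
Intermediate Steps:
q = -18 (q = -3*6 = -18)
m = 40 (m = 10*4 = 40)
T(O) = -18 - 40*sqrt(O)
(-14*(-5))*T(4) - 3*51 = (-14*(-5))*(-18 - 40*sqrt(4)) - 3*51 = 70*(-18 - 40*2) - 1*153 = 70*(-18 - 80) - 153 = 70*(-98) - 153 = -6860 - 153 = -7013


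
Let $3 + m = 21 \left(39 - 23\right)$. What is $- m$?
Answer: $-333$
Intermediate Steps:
$m = 333$ ($m = -3 + 21 \left(39 - 23\right) = -3 + 21 \cdot 16 = -3 + 336 = 333$)
$- m = \left(-1\right) 333 = -333$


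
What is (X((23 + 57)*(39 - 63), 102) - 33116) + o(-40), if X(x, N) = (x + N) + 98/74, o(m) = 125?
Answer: -1287884/37 ≈ -34808.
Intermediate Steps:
X(x, N) = 49/37 + N + x (X(x, N) = (N + x) + 98*(1/74) = (N + x) + 49/37 = 49/37 + N + x)
(X((23 + 57)*(39 - 63), 102) - 33116) + o(-40) = ((49/37 + 102 + (23 + 57)*(39 - 63)) - 33116) + 125 = ((49/37 + 102 + 80*(-24)) - 33116) + 125 = ((49/37 + 102 - 1920) - 33116) + 125 = (-67217/37 - 33116) + 125 = -1292509/37 + 125 = -1287884/37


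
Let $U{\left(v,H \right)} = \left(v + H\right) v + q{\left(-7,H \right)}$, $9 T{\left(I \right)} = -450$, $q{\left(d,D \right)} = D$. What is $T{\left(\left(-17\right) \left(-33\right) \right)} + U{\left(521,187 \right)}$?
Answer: $369005$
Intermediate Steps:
$T{\left(I \right)} = -50$ ($T{\left(I \right)} = \frac{1}{9} \left(-450\right) = -50$)
$U{\left(v,H \right)} = H + v \left(H + v\right)$ ($U{\left(v,H \right)} = \left(v + H\right) v + H = \left(H + v\right) v + H = v \left(H + v\right) + H = H + v \left(H + v\right)$)
$T{\left(\left(-17\right) \left(-33\right) \right)} + U{\left(521,187 \right)} = -50 + \left(187 + 521^{2} + 187 \cdot 521\right) = -50 + \left(187 + 271441 + 97427\right) = -50 + 369055 = 369005$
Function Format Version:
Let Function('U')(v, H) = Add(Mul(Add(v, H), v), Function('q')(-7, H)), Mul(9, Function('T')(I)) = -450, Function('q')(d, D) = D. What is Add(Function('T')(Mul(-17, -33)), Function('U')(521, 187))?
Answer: 369005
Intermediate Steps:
Function('T')(I) = -50 (Function('T')(I) = Mul(Rational(1, 9), -450) = -50)
Function('U')(v, H) = Add(H, Mul(v, Add(H, v))) (Function('U')(v, H) = Add(Mul(Add(v, H), v), H) = Add(Mul(Add(H, v), v), H) = Add(Mul(v, Add(H, v)), H) = Add(H, Mul(v, Add(H, v))))
Add(Function('T')(Mul(-17, -33)), Function('U')(521, 187)) = Add(-50, Add(187, Pow(521, 2), Mul(187, 521))) = Add(-50, Add(187, 271441, 97427)) = Add(-50, 369055) = 369005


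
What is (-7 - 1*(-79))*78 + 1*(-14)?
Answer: 5602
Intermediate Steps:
(-7 - 1*(-79))*78 + 1*(-14) = (-7 + 79)*78 - 14 = 72*78 - 14 = 5616 - 14 = 5602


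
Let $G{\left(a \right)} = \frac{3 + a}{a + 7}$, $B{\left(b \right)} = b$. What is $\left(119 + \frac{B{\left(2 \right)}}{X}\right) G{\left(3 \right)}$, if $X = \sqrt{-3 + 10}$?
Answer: $\frac{357}{5} + \frac{6 \sqrt{7}}{35} \approx 71.854$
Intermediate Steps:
$X = \sqrt{7} \approx 2.6458$
$G{\left(a \right)} = \frac{3 + a}{7 + a}$
$\left(119 + \frac{B{\left(2 \right)}}{X}\right) G{\left(3 \right)} = \left(119 + \frac{2}{\sqrt{7}}\right) \frac{3 + 3}{7 + 3} = \left(119 + 2 \frac{\sqrt{7}}{7}\right) \frac{1}{10} \cdot 6 = \left(119 + \frac{2 \sqrt{7}}{7}\right) \frac{1}{10} \cdot 6 = \left(119 + \frac{2 \sqrt{7}}{7}\right) \frac{3}{5} = \frac{357}{5} + \frac{6 \sqrt{7}}{35}$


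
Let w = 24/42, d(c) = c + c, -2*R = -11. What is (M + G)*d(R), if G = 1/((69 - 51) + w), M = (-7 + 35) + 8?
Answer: 51557/130 ≈ 396.59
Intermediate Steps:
R = 11/2 (R = -½*(-11) = 11/2 ≈ 5.5000)
d(c) = 2*c
M = 36 (M = 28 + 8 = 36)
w = 4/7 (w = 24*(1/42) = 4/7 ≈ 0.57143)
G = 7/130 (G = 1/((69 - 51) + 4/7) = 1/(18 + 4/7) = 1/(130/7) = 7/130 ≈ 0.053846)
(M + G)*d(R) = (36 + 7/130)*(2*(11/2)) = (4687/130)*11 = 51557/130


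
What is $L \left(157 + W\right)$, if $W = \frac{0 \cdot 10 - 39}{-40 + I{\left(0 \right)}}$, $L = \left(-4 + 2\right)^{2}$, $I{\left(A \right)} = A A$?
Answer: $\frac{6319}{10} \approx 631.9$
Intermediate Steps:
$I{\left(A \right)} = A^{2}$
$L = 4$ ($L = \left(-2\right)^{2} = 4$)
$W = \frac{39}{40}$ ($W = \frac{0 \cdot 10 - 39}{-40 + 0^{2}} = \frac{0 - 39}{-40 + 0} = - \frac{39}{-40} = \left(-39\right) \left(- \frac{1}{40}\right) = \frac{39}{40} \approx 0.975$)
$L \left(157 + W\right) = 4 \left(157 + \frac{39}{40}\right) = 4 \cdot \frac{6319}{40} = \frac{6319}{10}$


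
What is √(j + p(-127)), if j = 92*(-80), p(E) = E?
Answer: I*√7487 ≈ 86.527*I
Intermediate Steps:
j = -7360
√(j + p(-127)) = √(-7360 - 127) = √(-7487) = I*√7487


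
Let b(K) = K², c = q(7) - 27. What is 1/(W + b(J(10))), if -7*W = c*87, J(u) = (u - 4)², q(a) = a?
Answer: 7/10812 ≈ 0.00064743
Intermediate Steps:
J(u) = (-4 + u)²
c = -20 (c = 7 - 27 = -20)
W = 1740/7 (W = -(-20)*87/7 = -⅐*(-1740) = 1740/7 ≈ 248.57)
1/(W + b(J(10))) = 1/(1740/7 + ((-4 + 10)²)²) = 1/(1740/7 + (6²)²) = 1/(1740/7 + 36²) = 1/(1740/7 + 1296) = 1/(10812/7) = 7/10812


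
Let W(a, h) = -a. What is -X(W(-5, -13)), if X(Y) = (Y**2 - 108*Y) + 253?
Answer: 262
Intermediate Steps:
X(Y) = 253 + Y**2 - 108*Y
-X(W(-5, -13)) = -(253 + (-1*(-5))**2 - (-108)*(-5)) = -(253 + 5**2 - 108*5) = -(253 + 25 - 540) = -1*(-262) = 262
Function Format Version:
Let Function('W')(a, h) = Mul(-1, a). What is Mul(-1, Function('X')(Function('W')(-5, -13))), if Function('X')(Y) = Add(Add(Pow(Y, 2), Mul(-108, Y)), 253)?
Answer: 262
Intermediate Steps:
Function('X')(Y) = Add(253, Pow(Y, 2), Mul(-108, Y))
Mul(-1, Function('X')(Function('W')(-5, -13))) = Mul(-1, Add(253, Pow(Mul(-1, -5), 2), Mul(-108, Mul(-1, -5)))) = Mul(-1, Add(253, Pow(5, 2), Mul(-108, 5))) = Mul(-1, Add(253, 25, -540)) = Mul(-1, -262) = 262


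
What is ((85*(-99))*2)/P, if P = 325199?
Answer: -16830/325199 ≈ -0.051753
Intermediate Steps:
((85*(-99))*2)/P = ((85*(-99))*2)/325199 = -8415*2*(1/325199) = -16830*1/325199 = -16830/325199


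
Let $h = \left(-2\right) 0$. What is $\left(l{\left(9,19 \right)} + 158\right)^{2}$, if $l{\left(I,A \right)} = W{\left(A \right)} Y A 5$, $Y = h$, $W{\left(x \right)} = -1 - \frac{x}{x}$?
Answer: $24964$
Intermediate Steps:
$W{\left(x \right)} = -2$ ($W{\left(x \right)} = -1 - 1 = -2$)
$h = 0$
$Y = 0$
$l{\left(I,A \right)} = 0$ ($l{\left(I,A \right)} = \left(-2\right) 0 A 5 = 0 \cdot 5 A = 0$)
$\left(l{\left(9,19 \right)} + 158\right)^{2} = \left(0 + 158\right)^{2} = 158^{2} = 24964$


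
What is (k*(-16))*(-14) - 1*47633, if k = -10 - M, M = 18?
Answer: -53905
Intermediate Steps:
k = -28 (k = -10 - 1*18 = -10 - 18 = -28)
(k*(-16))*(-14) - 1*47633 = -28*(-16)*(-14) - 1*47633 = 448*(-14) - 47633 = -6272 - 47633 = -53905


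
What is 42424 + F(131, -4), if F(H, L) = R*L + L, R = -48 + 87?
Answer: 42264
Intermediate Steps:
R = 39
F(H, L) = 40*L (F(H, L) = 39*L + L = 40*L)
42424 + F(131, -4) = 42424 + 40*(-4) = 42424 - 160 = 42264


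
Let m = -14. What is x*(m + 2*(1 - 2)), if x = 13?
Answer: -208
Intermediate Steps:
x*(m + 2*(1 - 2)) = 13*(-14 + 2*(1 - 2)) = 13*(-14 + 2*(-1)) = 13*(-14 - 2) = 13*(-16) = -208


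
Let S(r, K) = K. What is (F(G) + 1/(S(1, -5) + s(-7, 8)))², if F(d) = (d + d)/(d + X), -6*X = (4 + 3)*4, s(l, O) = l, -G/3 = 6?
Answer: 94249/41616 ≈ 2.2647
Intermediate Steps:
G = -18 (G = -3*6 = -18)
X = -14/3 (X = -(4 + 3)*4/6 = -7*4/6 = -⅙*28 = -14/3 ≈ -4.6667)
F(d) = 2*d/(-14/3 + d) (F(d) = (d + d)/(d - 14/3) = (2*d)/(-14/3 + d) = 2*d/(-14/3 + d))
(F(G) + 1/(S(1, -5) + s(-7, 8)))² = (6*(-18)/(-14 + 3*(-18)) + 1/(-5 - 7))² = (6*(-18)/(-14 - 54) + 1/(-12))² = (6*(-18)/(-68) - 1/12)² = (6*(-18)*(-1/68) - 1/12)² = (27/17 - 1/12)² = (307/204)² = 94249/41616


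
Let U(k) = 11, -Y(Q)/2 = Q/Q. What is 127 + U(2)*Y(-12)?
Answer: 105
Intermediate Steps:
Y(Q) = -2 (Y(Q) = -2*Q/Q = -2*1 = -2)
127 + U(2)*Y(-12) = 127 + 11*(-2) = 127 - 22 = 105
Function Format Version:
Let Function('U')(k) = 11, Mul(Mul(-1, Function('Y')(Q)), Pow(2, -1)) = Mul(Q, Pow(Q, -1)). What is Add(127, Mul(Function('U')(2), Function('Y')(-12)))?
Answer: 105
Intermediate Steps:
Function('Y')(Q) = -2 (Function('Y')(Q) = Mul(-2, Mul(Q, Pow(Q, -1))) = Mul(-2, 1) = -2)
Add(127, Mul(Function('U')(2), Function('Y')(-12))) = Add(127, Mul(11, -2)) = Add(127, -22) = 105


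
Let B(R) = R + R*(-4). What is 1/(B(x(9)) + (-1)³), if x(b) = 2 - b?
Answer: 1/20 ≈ 0.050000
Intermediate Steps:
B(R) = -3*R (B(R) = R - 4*R = -3*R)
1/(B(x(9)) + (-1)³) = 1/(-3*(2 - 1*9) + (-1)³) = 1/(-3*(2 - 9) - 1) = 1/(-3*(-7) - 1) = 1/(21 - 1) = 1/20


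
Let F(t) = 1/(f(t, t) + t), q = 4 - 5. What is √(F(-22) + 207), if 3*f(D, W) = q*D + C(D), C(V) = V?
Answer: √100166/22 ≈ 14.386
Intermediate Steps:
q = -1
f(D, W) = 0 (f(D, W) = (-D + D)/3 = (⅓)*0 = 0)
F(t) = 1/t (F(t) = 1/(0 + t) = 1/t)
√(F(-22) + 207) = √(1/(-22) + 207) = √(-1/22 + 207) = √(4553/22) = √100166/22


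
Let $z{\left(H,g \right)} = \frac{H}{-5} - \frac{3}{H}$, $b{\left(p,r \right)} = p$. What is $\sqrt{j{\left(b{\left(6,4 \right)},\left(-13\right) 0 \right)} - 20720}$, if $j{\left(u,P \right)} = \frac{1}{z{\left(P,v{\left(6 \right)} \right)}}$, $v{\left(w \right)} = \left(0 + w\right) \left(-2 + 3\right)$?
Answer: $4 i \sqrt{1295} \approx 143.94 i$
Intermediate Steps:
$v{\left(w \right)} = w$ ($v{\left(w \right)} = w 1 = w$)
$z{\left(H,g \right)} = - \frac{3}{H} - \frac{H}{5}$ ($z{\left(H,g \right)} = H \left(- \frac{1}{5}\right) - \frac{3}{H} = - \frac{H}{5} - \frac{3}{H} = - \frac{3}{H} - \frac{H}{5}$)
$j{\left(u,P \right)} = \frac{1}{- \frac{3}{P} - \frac{P}{5}}$
$\sqrt{j{\left(b{\left(6,4 \right)},\left(-13\right) 0 \right)} - 20720} = \sqrt{- \frac{5 \left(\left(-13\right) 0\right)}{15 + \left(\left(-13\right) 0\right)^{2}} - 20720} = \sqrt{\left(-5\right) 0 \frac{1}{15 + 0^{2}} - 20720} = \sqrt{\left(-5\right) 0 \frac{1}{15 + 0} - 20720} = \sqrt{\left(-5\right) 0 \cdot \frac{1}{15} - 20720} = \sqrt{0 - 20720} = \sqrt{-20720} = 4 i \sqrt{1295}$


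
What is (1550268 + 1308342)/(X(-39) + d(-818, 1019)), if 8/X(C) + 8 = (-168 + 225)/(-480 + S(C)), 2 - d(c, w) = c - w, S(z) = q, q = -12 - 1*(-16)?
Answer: 11048527650/7103927 ≈ 1555.3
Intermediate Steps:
q = 4 (q = -12 + 16 = 4)
S(z) = 4
d(c, w) = 2 + w - c (d(c, w) = 2 - (c - w) = 2 + (w - c) = 2 + w - c)
X(C) = -3808/3865 (X(C) = 8/(-8 + (-168 + 225)/(-480 + 4)) = 8/(-8 + 57/(-476)) = 8/(-8 + 57*(-1/476)) = 8/(-8 - 57/476) = 8/(-3865/476) = 8*(-476/3865) = -3808/3865)
(1550268 + 1308342)/(X(-39) + d(-818, 1019)) = (1550268 + 1308342)/(-3808/3865 + (2 + 1019 - 1*(-818))) = 2858610/(-3808/3865 + (2 + 1019 + 818)) = 2858610/(-3808/3865 + 1839) = 2858610/(7103927/3865) = 2858610*(3865/7103927) = 11048527650/7103927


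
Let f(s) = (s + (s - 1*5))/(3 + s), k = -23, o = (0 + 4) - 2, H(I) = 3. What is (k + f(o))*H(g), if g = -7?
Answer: -348/5 ≈ -69.600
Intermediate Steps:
o = 2 (o = 4 - 2 = 2)
f(s) = (-5 + 2*s)/(3 + s) (f(s) = (s + (s - 5))/(3 + s) = (s + (-5 + s))/(3 + s) = (-5 + 2*s)/(3 + s))
(k + f(o))*H(g) = (-23 + (-5 + 2*2)/(3 + 2))*3 = (-23 + (-5 + 4)/5)*3 = (-23 + (⅕)*(-1))*3 = (-23 - ⅕)*3 = -116/5*3 = -348/5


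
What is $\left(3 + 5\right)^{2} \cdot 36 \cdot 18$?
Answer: $41472$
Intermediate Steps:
$\left(3 + 5\right)^{2} \cdot 36 \cdot 18 = 8^{2} \cdot 36 \cdot 18 = 64 \cdot 36 \cdot 18 = 2304 \cdot 18 = 41472$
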